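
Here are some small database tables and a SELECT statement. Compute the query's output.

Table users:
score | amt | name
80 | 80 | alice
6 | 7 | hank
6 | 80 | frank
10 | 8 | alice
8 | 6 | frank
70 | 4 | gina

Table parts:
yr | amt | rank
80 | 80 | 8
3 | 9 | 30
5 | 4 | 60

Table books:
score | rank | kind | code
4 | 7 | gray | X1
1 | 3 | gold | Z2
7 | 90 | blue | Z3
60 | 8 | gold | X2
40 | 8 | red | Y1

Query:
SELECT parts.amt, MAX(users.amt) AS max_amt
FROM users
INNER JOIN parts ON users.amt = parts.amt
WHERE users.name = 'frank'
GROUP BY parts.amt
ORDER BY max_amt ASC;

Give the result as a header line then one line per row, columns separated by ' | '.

After JOIN parts (3 rows):
users.score | users.amt | users.name | parts.yr | parts.amt | parts.rank
80 | 80 | alice | 80 | 80 | 8
6 | 80 | frank | 80 | 80 | 8
70 | 4 | gina | 5 | 4 | 60
After WHERE (1 rows):
users.score | users.amt | users.name | parts.yr | parts.amt | parts.rank
6 | 80 | frank | 80 | 80 | 8
After GROUP BY (1 rows):
parts.amt | max_amt
80 | 80
After ORDER BY (1 rows):
parts.amt | max_amt
80 | 80

== RESULT ==
parts.amt | max_amt
80 | 80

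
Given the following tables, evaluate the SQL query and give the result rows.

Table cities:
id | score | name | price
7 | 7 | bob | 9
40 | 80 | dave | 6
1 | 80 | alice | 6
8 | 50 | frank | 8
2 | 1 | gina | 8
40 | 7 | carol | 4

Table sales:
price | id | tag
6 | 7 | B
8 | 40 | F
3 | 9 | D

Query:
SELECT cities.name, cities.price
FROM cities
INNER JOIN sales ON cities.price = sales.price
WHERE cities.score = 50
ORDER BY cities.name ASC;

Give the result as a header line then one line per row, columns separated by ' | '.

== RESULT ==
cities.name | cities.price
frank | 8

Derivation:
After JOIN sales (4 rows):
cities.id | cities.score | cities.name | cities.price | sales.price | sales.id | sales.tag
40 | 80 | dave | 6 | 6 | 7 | B
1 | 80 | alice | 6 | 6 | 7 | B
8 | 50 | frank | 8 | 8 | 40 | F
2 | 1 | gina | 8 | 8 | 40 | F
After WHERE (1 rows):
cities.id | cities.score | cities.name | cities.price | sales.price | sales.id | sales.tag
8 | 50 | frank | 8 | 8 | 40 | F
After SELECT (1 rows):
cities.name | cities.price
frank | 8
After ORDER BY (1 rows):
cities.name | cities.price
frank | 8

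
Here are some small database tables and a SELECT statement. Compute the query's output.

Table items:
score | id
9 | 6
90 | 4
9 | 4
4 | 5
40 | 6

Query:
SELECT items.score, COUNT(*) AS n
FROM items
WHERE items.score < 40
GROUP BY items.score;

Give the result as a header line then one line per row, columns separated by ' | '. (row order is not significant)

After WHERE (3 rows):
items.score | items.id
9 | 6
9 | 4
4 | 5
After GROUP BY (2 rows):
items.score | n
9 | 2
4 | 1

== RESULT ==
items.score | n
9 | 2
4 | 1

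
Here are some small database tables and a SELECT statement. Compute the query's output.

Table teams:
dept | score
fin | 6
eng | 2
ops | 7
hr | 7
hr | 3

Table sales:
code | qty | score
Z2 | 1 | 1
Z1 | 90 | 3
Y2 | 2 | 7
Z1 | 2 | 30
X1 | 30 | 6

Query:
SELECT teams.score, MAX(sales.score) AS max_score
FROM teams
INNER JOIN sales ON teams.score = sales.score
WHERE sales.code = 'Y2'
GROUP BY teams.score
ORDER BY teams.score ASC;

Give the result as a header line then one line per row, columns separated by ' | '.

After JOIN sales (4 rows):
teams.dept | teams.score | sales.code | sales.qty | sales.score
fin | 6 | X1 | 30 | 6
ops | 7 | Y2 | 2 | 7
hr | 7 | Y2 | 2 | 7
hr | 3 | Z1 | 90 | 3
After WHERE (2 rows):
teams.dept | teams.score | sales.code | sales.qty | sales.score
ops | 7 | Y2 | 2 | 7
hr | 7 | Y2 | 2 | 7
After GROUP BY (1 rows):
teams.score | max_score
7 | 7
After ORDER BY (1 rows):
teams.score | max_score
7 | 7

== RESULT ==
teams.score | max_score
7 | 7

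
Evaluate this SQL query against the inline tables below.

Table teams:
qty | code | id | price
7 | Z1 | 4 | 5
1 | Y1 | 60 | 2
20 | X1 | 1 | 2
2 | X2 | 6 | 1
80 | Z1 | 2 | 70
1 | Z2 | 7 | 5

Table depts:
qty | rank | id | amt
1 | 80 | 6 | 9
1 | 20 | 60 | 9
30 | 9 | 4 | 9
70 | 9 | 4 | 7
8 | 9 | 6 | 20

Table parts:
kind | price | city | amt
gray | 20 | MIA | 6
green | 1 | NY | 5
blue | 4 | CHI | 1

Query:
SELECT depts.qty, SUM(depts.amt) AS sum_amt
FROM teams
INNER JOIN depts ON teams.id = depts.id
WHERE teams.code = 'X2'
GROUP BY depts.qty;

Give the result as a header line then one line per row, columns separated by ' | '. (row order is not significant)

== RESULT ==
depts.qty | sum_amt
1 | 9
8 | 20

Derivation:
After JOIN depts (5 rows):
teams.qty | teams.code | teams.id | teams.price | depts.qty | depts.rank | depts.id | depts.amt
7 | Z1 | 4 | 5 | 30 | 9 | 4 | 9
7 | Z1 | 4 | 5 | 70 | 9 | 4 | 7
1 | Y1 | 60 | 2 | 1 | 20 | 60 | 9
2 | X2 | 6 | 1 | 1 | 80 | 6 | 9
2 | X2 | 6 | 1 | 8 | 9 | 6 | 20
After WHERE (2 rows):
teams.qty | teams.code | teams.id | teams.price | depts.qty | depts.rank | depts.id | depts.amt
2 | X2 | 6 | 1 | 1 | 80 | 6 | 9
2 | X2 | 6 | 1 | 8 | 9 | 6 | 20
After GROUP BY (2 rows):
depts.qty | sum_amt
1 | 9
8 | 20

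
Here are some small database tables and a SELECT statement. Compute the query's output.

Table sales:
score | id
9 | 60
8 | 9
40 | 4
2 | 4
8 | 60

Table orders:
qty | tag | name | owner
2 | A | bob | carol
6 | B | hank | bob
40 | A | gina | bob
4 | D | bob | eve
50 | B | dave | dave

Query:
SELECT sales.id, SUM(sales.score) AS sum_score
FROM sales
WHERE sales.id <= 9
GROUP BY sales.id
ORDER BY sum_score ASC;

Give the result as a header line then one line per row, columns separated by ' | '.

== RESULT ==
sales.id | sum_score
9 | 8
4 | 42

Derivation:
After WHERE (3 rows):
sales.score | sales.id
8 | 9
40 | 4
2 | 4
After GROUP BY (2 rows):
sales.id | sum_score
9 | 8
4 | 42
After ORDER BY (2 rows):
sales.id | sum_score
9 | 8
4 | 42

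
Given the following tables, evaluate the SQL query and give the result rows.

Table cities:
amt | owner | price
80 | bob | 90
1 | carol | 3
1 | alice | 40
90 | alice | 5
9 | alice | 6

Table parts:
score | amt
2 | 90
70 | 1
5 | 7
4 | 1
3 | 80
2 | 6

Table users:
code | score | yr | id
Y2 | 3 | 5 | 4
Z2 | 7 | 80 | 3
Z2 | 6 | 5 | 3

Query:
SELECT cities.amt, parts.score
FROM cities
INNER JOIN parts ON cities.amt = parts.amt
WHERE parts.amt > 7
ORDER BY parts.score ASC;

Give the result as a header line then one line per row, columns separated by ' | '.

After JOIN parts (6 rows):
cities.amt | cities.owner | cities.price | parts.score | parts.amt
80 | bob | 90 | 3 | 80
1 | carol | 3 | 70 | 1
1 | carol | 3 | 4 | 1
1 | alice | 40 | 70 | 1
1 | alice | 40 | 4 | 1
90 | alice | 5 | 2 | 90
After WHERE (2 rows):
cities.amt | cities.owner | cities.price | parts.score | parts.amt
80 | bob | 90 | 3 | 80
90 | alice | 5 | 2 | 90
After SELECT (2 rows):
cities.amt | parts.score
80 | 3
90 | 2
After ORDER BY (2 rows):
cities.amt | parts.score
90 | 2
80 | 3

== RESULT ==
cities.amt | parts.score
90 | 2
80 | 3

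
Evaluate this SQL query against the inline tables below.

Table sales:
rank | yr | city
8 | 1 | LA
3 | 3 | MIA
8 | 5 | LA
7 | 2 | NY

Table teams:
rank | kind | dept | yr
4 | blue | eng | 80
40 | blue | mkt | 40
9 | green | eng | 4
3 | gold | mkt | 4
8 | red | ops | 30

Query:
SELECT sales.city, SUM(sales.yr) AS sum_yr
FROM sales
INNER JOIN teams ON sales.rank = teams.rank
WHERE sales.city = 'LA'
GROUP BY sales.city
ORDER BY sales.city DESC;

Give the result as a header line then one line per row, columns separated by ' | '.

After JOIN teams (3 rows):
sales.rank | sales.yr | sales.city | teams.rank | teams.kind | teams.dept | teams.yr
8 | 1 | LA | 8 | red | ops | 30
3 | 3 | MIA | 3 | gold | mkt | 4
8 | 5 | LA | 8 | red | ops | 30
After WHERE (2 rows):
sales.rank | sales.yr | sales.city | teams.rank | teams.kind | teams.dept | teams.yr
8 | 1 | LA | 8 | red | ops | 30
8 | 5 | LA | 8 | red | ops | 30
After GROUP BY (1 rows):
sales.city | sum_yr
LA | 6
After ORDER BY (1 rows):
sales.city | sum_yr
LA | 6

== RESULT ==
sales.city | sum_yr
LA | 6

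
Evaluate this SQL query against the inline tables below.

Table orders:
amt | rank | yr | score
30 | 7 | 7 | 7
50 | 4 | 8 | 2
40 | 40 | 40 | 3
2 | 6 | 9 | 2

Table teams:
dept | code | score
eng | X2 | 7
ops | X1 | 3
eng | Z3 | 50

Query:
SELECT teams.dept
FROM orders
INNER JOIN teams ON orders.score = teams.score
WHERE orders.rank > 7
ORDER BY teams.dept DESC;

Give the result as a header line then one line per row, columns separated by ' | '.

After JOIN teams (2 rows):
orders.amt | orders.rank | orders.yr | orders.score | teams.dept | teams.code | teams.score
30 | 7 | 7 | 7 | eng | X2 | 7
40 | 40 | 40 | 3 | ops | X1 | 3
After WHERE (1 rows):
orders.amt | orders.rank | orders.yr | orders.score | teams.dept | teams.code | teams.score
40 | 40 | 40 | 3 | ops | X1 | 3
After SELECT (1 rows):
teams.dept
ops
After ORDER BY (1 rows):
teams.dept
ops

== RESULT ==
teams.dept
ops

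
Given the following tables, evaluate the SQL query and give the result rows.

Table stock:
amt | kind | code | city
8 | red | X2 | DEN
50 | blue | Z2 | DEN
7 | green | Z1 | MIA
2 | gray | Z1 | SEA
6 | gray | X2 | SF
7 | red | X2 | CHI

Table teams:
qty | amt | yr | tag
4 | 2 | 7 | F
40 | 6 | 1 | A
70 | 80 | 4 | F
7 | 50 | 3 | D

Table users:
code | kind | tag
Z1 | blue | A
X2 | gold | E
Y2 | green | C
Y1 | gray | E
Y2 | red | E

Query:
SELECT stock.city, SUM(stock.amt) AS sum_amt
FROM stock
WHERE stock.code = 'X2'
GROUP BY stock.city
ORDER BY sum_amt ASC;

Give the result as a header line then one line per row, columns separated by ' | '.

== RESULT ==
stock.city | sum_amt
SF | 6
CHI | 7
DEN | 8

Derivation:
After WHERE (3 rows):
stock.amt | stock.kind | stock.code | stock.city
8 | red | X2 | DEN
6 | gray | X2 | SF
7 | red | X2 | CHI
After GROUP BY (3 rows):
stock.city | sum_amt
DEN | 8
SF | 6
CHI | 7
After ORDER BY (3 rows):
stock.city | sum_amt
SF | 6
CHI | 7
DEN | 8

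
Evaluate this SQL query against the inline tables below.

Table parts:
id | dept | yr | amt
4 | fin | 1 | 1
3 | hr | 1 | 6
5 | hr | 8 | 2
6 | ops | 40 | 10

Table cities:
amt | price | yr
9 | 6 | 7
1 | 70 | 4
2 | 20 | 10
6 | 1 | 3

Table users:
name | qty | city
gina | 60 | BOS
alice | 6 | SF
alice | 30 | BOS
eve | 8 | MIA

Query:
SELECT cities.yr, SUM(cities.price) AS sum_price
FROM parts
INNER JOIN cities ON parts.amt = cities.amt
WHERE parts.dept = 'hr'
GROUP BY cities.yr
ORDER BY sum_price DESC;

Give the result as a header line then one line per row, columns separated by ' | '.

== RESULT ==
cities.yr | sum_price
10 | 20
3 | 1

Derivation:
After JOIN cities (3 rows):
parts.id | parts.dept | parts.yr | parts.amt | cities.amt | cities.price | cities.yr
4 | fin | 1 | 1 | 1 | 70 | 4
3 | hr | 1 | 6 | 6 | 1 | 3
5 | hr | 8 | 2 | 2 | 20 | 10
After WHERE (2 rows):
parts.id | parts.dept | parts.yr | parts.amt | cities.amt | cities.price | cities.yr
3 | hr | 1 | 6 | 6 | 1 | 3
5 | hr | 8 | 2 | 2 | 20 | 10
After GROUP BY (2 rows):
cities.yr | sum_price
3 | 1
10 | 20
After ORDER BY (2 rows):
cities.yr | sum_price
10 | 20
3 | 1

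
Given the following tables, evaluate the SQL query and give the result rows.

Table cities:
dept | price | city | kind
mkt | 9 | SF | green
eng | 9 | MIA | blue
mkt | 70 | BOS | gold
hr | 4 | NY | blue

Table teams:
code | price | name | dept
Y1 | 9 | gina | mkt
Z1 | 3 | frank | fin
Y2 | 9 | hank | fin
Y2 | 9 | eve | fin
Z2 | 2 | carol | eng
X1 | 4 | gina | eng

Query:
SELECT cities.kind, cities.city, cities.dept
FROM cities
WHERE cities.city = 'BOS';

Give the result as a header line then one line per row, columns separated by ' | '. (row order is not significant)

== RESULT ==
cities.kind | cities.city | cities.dept
gold | BOS | mkt

Derivation:
After WHERE (1 rows):
cities.dept | cities.price | cities.city | cities.kind
mkt | 70 | BOS | gold
After SELECT (1 rows):
cities.kind | cities.city | cities.dept
gold | BOS | mkt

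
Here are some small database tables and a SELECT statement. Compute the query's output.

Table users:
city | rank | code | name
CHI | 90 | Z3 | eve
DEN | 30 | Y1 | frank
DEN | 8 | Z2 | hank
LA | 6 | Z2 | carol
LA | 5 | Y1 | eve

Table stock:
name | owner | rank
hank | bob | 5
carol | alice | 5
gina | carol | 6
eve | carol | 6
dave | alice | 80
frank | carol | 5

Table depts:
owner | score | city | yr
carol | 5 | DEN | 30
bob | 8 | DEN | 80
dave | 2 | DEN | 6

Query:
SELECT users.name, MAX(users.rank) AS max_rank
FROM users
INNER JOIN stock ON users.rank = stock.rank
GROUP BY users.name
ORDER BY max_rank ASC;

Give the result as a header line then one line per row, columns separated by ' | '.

After JOIN stock (5 rows):
users.city | users.rank | users.code | users.name | stock.name | stock.owner | stock.rank
LA | 6 | Z2 | carol | gina | carol | 6
LA | 6 | Z2 | carol | eve | carol | 6
LA | 5 | Y1 | eve | hank | bob | 5
LA | 5 | Y1 | eve | carol | alice | 5
LA | 5 | Y1 | eve | frank | carol | 5
After GROUP BY (2 rows):
users.name | max_rank
carol | 6
eve | 5
After ORDER BY (2 rows):
users.name | max_rank
eve | 5
carol | 6

== RESULT ==
users.name | max_rank
eve | 5
carol | 6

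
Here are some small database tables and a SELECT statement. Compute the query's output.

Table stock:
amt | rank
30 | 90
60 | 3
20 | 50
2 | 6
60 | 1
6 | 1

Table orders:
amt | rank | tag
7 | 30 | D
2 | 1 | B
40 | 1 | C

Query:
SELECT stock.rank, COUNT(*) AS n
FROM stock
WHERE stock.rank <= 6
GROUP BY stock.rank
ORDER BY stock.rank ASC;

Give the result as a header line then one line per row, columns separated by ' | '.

After WHERE (4 rows):
stock.amt | stock.rank
60 | 3
2 | 6
60 | 1
6 | 1
After GROUP BY (3 rows):
stock.rank | n
3 | 1
6 | 1
1 | 2
After ORDER BY (3 rows):
stock.rank | n
1 | 2
3 | 1
6 | 1

== RESULT ==
stock.rank | n
1 | 2
3 | 1
6 | 1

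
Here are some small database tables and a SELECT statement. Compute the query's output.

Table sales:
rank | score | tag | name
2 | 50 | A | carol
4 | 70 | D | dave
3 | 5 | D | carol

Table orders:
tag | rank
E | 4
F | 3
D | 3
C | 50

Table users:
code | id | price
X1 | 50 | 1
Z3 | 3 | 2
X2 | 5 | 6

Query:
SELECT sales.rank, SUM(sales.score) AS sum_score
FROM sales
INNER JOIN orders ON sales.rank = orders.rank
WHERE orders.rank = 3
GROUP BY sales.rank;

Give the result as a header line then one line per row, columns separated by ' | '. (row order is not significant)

After JOIN orders (3 rows):
sales.rank | sales.score | sales.tag | sales.name | orders.tag | orders.rank
4 | 70 | D | dave | E | 4
3 | 5 | D | carol | F | 3
3 | 5 | D | carol | D | 3
After WHERE (2 rows):
sales.rank | sales.score | sales.tag | sales.name | orders.tag | orders.rank
3 | 5 | D | carol | F | 3
3 | 5 | D | carol | D | 3
After GROUP BY (1 rows):
sales.rank | sum_score
3 | 10

== RESULT ==
sales.rank | sum_score
3 | 10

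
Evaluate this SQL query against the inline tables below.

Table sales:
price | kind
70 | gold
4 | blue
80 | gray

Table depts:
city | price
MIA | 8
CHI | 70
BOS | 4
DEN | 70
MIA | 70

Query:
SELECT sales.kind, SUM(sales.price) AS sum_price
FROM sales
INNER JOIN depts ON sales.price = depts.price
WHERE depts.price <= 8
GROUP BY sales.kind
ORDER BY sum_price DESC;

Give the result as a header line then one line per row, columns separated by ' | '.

After JOIN depts (4 rows):
sales.price | sales.kind | depts.city | depts.price
70 | gold | CHI | 70
70 | gold | DEN | 70
70 | gold | MIA | 70
4 | blue | BOS | 4
After WHERE (1 rows):
sales.price | sales.kind | depts.city | depts.price
4 | blue | BOS | 4
After GROUP BY (1 rows):
sales.kind | sum_price
blue | 4
After ORDER BY (1 rows):
sales.kind | sum_price
blue | 4

== RESULT ==
sales.kind | sum_price
blue | 4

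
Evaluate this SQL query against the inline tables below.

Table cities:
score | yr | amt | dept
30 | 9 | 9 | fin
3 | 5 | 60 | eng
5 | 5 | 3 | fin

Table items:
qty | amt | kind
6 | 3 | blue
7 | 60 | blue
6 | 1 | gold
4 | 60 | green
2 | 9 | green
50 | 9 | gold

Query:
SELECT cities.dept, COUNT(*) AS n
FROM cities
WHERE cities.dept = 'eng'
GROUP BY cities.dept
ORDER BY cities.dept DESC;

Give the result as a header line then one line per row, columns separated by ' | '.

After WHERE (1 rows):
cities.score | cities.yr | cities.amt | cities.dept
3 | 5 | 60 | eng
After GROUP BY (1 rows):
cities.dept | n
eng | 1
After ORDER BY (1 rows):
cities.dept | n
eng | 1

== RESULT ==
cities.dept | n
eng | 1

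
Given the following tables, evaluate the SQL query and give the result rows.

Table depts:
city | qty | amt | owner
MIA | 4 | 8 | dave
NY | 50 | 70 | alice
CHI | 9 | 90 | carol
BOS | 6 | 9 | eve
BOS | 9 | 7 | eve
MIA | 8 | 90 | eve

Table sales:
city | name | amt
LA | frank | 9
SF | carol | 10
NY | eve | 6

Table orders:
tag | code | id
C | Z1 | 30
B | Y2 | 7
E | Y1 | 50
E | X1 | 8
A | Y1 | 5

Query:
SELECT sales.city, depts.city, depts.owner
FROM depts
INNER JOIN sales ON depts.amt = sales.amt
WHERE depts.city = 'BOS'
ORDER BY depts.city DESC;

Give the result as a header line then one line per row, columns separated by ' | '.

After JOIN sales (1 rows):
depts.city | depts.qty | depts.amt | depts.owner | sales.city | sales.name | sales.amt
BOS | 6 | 9 | eve | LA | frank | 9
After WHERE (1 rows):
depts.city | depts.qty | depts.amt | depts.owner | sales.city | sales.name | sales.amt
BOS | 6 | 9 | eve | LA | frank | 9
After SELECT (1 rows):
sales.city | depts.city | depts.owner
LA | BOS | eve
After ORDER BY (1 rows):
sales.city | depts.city | depts.owner
LA | BOS | eve

== RESULT ==
sales.city | depts.city | depts.owner
LA | BOS | eve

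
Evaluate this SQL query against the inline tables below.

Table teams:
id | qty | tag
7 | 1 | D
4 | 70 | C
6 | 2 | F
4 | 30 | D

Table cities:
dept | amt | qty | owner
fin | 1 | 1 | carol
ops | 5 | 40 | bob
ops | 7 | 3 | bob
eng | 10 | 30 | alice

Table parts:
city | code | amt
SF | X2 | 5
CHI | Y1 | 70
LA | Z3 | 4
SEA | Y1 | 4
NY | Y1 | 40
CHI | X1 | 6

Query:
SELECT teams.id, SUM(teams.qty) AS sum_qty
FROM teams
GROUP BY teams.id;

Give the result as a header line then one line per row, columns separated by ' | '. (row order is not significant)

After GROUP BY (3 rows):
teams.id | sum_qty
7 | 1
4 | 100
6 | 2

== RESULT ==
teams.id | sum_qty
7 | 1
4 | 100
6 | 2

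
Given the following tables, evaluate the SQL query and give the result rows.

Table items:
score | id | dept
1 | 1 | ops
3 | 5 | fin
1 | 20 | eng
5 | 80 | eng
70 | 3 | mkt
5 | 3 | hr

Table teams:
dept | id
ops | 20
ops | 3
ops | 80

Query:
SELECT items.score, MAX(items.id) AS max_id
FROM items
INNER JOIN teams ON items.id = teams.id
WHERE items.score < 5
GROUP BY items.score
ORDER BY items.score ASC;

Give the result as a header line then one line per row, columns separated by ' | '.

After JOIN teams (4 rows):
items.score | items.id | items.dept | teams.dept | teams.id
1 | 20 | eng | ops | 20
5 | 80 | eng | ops | 80
70 | 3 | mkt | ops | 3
5 | 3 | hr | ops | 3
After WHERE (1 rows):
items.score | items.id | items.dept | teams.dept | teams.id
1 | 20 | eng | ops | 20
After GROUP BY (1 rows):
items.score | max_id
1 | 20
After ORDER BY (1 rows):
items.score | max_id
1 | 20

== RESULT ==
items.score | max_id
1 | 20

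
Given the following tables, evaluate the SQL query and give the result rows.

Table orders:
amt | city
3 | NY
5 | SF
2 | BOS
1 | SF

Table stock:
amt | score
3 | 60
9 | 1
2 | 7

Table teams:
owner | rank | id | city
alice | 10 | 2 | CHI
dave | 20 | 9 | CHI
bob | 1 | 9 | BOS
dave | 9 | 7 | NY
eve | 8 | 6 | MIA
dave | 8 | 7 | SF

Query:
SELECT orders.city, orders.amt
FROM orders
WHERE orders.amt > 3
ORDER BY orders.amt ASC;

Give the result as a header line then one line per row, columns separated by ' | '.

After WHERE (1 rows):
orders.amt | orders.city
5 | SF
After SELECT (1 rows):
orders.city | orders.amt
SF | 5
After ORDER BY (1 rows):
orders.city | orders.amt
SF | 5

== RESULT ==
orders.city | orders.amt
SF | 5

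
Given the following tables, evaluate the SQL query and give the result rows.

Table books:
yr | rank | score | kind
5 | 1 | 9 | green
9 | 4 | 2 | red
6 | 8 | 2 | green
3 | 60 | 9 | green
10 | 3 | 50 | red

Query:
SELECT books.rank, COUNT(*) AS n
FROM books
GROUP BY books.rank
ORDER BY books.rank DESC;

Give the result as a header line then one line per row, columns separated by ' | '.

After GROUP BY (5 rows):
books.rank | n
1 | 1
4 | 1
8 | 1
60 | 1
3 | 1
After ORDER BY (5 rows):
books.rank | n
60 | 1
8 | 1
4 | 1
3 | 1
1 | 1

== RESULT ==
books.rank | n
60 | 1
8 | 1
4 | 1
3 | 1
1 | 1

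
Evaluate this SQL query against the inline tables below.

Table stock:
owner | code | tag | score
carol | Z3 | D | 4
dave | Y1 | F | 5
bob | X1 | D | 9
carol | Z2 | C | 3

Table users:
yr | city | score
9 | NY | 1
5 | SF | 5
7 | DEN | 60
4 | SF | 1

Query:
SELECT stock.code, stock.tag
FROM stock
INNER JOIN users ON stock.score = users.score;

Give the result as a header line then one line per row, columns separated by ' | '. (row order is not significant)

== RESULT ==
stock.code | stock.tag
Y1 | F

Derivation:
After JOIN users (1 rows):
stock.owner | stock.code | stock.tag | stock.score | users.yr | users.city | users.score
dave | Y1 | F | 5 | 5 | SF | 5
After SELECT (1 rows):
stock.code | stock.tag
Y1 | F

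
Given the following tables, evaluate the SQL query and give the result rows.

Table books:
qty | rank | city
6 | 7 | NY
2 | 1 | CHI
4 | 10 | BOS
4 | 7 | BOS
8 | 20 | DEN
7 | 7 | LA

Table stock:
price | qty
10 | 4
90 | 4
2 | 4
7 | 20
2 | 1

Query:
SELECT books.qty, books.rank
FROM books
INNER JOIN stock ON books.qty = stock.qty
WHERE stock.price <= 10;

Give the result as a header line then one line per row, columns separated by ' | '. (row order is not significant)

== RESULT ==
books.qty | books.rank
4 | 10
4 | 10
4 | 7
4 | 7

Derivation:
After JOIN stock (6 rows):
books.qty | books.rank | books.city | stock.price | stock.qty
4 | 10 | BOS | 10 | 4
4 | 10 | BOS | 90 | 4
4 | 10 | BOS | 2 | 4
4 | 7 | BOS | 10 | 4
4 | 7 | BOS | 90 | 4
4 | 7 | BOS | 2 | 4
After WHERE (4 rows):
books.qty | books.rank | books.city | stock.price | stock.qty
4 | 10 | BOS | 10 | 4
4 | 10 | BOS | 2 | 4
4 | 7 | BOS | 10 | 4
4 | 7 | BOS | 2 | 4
After SELECT (4 rows):
books.qty | books.rank
4 | 10
4 | 10
4 | 7
4 | 7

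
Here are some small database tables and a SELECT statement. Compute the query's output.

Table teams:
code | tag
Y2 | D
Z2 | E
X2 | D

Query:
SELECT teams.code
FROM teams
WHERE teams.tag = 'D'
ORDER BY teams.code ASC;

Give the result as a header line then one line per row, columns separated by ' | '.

After WHERE (2 rows):
teams.code | teams.tag
Y2 | D
X2 | D
After SELECT (2 rows):
teams.code
Y2
X2
After ORDER BY (2 rows):
teams.code
X2
Y2

== RESULT ==
teams.code
X2
Y2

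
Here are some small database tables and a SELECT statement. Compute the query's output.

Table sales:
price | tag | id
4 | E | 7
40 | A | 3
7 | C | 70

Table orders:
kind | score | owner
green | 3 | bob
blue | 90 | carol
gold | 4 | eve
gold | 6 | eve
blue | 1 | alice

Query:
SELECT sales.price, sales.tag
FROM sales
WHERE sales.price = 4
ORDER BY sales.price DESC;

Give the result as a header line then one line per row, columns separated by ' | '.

== RESULT ==
sales.price | sales.tag
4 | E

Derivation:
After WHERE (1 rows):
sales.price | sales.tag | sales.id
4 | E | 7
After SELECT (1 rows):
sales.price | sales.tag
4 | E
After ORDER BY (1 rows):
sales.price | sales.tag
4 | E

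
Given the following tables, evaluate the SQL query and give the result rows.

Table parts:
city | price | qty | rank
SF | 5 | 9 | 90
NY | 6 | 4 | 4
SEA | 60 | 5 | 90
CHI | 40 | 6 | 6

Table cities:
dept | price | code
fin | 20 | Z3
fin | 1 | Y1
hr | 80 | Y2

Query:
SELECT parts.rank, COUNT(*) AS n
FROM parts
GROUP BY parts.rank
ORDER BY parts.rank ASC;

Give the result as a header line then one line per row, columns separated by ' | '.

== RESULT ==
parts.rank | n
4 | 1
6 | 1
90 | 2

Derivation:
After GROUP BY (3 rows):
parts.rank | n
90 | 2
4 | 1
6 | 1
After ORDER BY (3 rows):
parts.rank | n
4 | 1
6 | 1
90 | 2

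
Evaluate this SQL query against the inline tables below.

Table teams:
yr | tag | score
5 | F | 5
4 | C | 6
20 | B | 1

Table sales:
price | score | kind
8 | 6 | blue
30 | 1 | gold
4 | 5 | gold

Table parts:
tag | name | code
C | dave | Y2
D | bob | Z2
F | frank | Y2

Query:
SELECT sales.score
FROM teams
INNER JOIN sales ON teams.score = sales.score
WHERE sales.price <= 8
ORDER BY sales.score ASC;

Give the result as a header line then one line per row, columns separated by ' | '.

After JOIN sales (3 rows):
teams.yr | teams.tag | teams.score | sales.price | sales.score | sales.kind
5 | F | 5 | 4 | 5 | gold
4 | C | 6 | 8 | 6 | blue
20 | B | 1 | 30 | 1 | gold
After WHERE (2 rows):
teams.yr | teams.tag | teams.score | sales.price | sales.score | sales.kind
5 | F | 5 | 4 | 5 | gold
4 | C | 6 | 8 | 6 | blue
After SELECT (2 rows):
sales.score
5
6
After ORDER BY (2 rows):
sales.score
5
6

== RESULT ==
sales.score
5
6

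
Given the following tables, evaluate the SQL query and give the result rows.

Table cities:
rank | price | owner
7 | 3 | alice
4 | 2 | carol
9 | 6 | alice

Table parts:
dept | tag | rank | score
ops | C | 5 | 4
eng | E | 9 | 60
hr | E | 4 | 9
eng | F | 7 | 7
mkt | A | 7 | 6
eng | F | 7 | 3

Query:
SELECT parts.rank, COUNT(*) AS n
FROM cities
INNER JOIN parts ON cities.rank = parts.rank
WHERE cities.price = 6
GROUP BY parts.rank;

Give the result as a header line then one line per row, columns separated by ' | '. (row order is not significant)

After JOIN parts (5 rows):
cities.rank | cities.price | cities.owner | parts.dept | parts.tag | parts.rank | parts.score
7 | 3 | alice | eng | F | 7 | 7
7 | 3 | alice | mkt | A | 7 | 6
7 | 3 | alice | eng | F | 7 | 3
4 | 2 | carol | hr | E | 4 | 9
9 | 6 | alice | eng | E | 9 | 60
After WHERE (1 rows):
cities.rank | cities.price | cities.owner | parts.dept | parts.tag | parts.rank | parts.score
9 | 6 | alice | eng | E | 9 | 60
After GROUP BY (1 rows):
parts.rank | n
9 | 1

== RESULT ==
parts.rank | n
9 | 1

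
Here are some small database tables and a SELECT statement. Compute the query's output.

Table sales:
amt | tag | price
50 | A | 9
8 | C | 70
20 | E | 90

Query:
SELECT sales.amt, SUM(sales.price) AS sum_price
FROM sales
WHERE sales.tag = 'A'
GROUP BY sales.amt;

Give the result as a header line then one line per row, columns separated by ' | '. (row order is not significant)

After WHERE (1 rows):
sales.amt | sales.tag | sales.price
50 | A | 9
After GROUP BY (1 rows):
sales.amt | sum_price
50 | 9

== RESULT ==
sales.amt | sum_price
50 | 9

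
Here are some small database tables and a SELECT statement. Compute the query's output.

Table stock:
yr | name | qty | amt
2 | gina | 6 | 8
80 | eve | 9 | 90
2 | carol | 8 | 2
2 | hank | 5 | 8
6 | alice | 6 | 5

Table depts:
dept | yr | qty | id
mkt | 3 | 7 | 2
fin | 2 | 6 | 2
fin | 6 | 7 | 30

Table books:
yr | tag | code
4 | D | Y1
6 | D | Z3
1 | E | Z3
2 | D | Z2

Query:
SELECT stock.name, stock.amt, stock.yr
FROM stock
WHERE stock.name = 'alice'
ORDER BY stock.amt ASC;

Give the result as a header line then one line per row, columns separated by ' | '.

== RESULT ==
stock.name | stock.amt | stock.yr
alice | 5 | 6

Derivation:
After WHERE (1 rows):
stock.yr | stock.name | stock.qty | stock.amt
6 | alice | 6 | 5
After SELECT (1 rows):
stock.name | stock.amt | stock.yr
alice | 5 | 6
After ORDER BY (1 rows):
stock.name | stock.amt | stock.yr
alice | 5 | 6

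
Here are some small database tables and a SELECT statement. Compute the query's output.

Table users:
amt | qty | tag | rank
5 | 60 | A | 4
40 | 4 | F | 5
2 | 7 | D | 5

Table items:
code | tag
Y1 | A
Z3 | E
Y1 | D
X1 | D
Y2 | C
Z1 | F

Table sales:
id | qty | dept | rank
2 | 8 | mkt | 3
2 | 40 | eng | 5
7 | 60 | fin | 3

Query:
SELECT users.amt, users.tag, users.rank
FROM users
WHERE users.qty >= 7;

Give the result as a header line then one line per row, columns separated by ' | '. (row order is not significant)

== RESULT ==
users.amt | users.tag | users.rank
5 | A | 4
2 | D | 5

Derivation:
After WHERE (2 rows):
users.amt | users.qty | users.tag | users.rank
5 | 60 | A | 4
2 | 7 | D | 5
After SELECT (2 rows):
users.amt | users.tag | users.rank
5 | A | 4
2 | D | 5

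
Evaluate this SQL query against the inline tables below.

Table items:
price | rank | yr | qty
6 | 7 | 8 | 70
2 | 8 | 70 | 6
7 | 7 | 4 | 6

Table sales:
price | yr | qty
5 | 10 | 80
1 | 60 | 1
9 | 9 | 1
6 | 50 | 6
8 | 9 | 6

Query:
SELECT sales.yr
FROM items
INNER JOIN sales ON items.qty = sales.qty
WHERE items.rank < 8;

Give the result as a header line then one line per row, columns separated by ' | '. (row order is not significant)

After JOIN sales (4 rows):
items.price | items.rank | items.yr | items.qty | sales.price | sales.yr | sales.qty
2 | 8 | 70 | 6 | 6 | 50 | 6
2 | 8 | 70 | 6 | 8 | 9 | 6
7 | 7 | 4 | 6 | 6 | 50 | 6
7 | 7 | 4 | 6 | 8 | 9 | 6
After WHERE (2 rows):
items.price | items.rank | items.yr | items.qty | sales.price | sales.yr | sales.qty
7 | 7 | 4 | 6 | 6 | 50 | 6
7 | 7 | 4 | 6 | 8 | 9 | 6
After SELECT (2 rows):
sales.yr
50
9

== RESULT ==
sales.yr
50
9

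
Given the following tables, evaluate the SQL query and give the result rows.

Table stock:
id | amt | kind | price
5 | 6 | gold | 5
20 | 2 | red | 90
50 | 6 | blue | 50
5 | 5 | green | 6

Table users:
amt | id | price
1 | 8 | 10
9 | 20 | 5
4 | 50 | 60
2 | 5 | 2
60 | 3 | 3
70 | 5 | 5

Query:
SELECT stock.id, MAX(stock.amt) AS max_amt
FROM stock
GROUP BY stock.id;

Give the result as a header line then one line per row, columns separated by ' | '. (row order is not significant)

After GROUP BY (3 rows):
stock.id | max_amt
5 | 6
20 | 2
50 | 6

== RESULT ==
stock.id | max_amt
5 | 6
20 | 2
50 | 6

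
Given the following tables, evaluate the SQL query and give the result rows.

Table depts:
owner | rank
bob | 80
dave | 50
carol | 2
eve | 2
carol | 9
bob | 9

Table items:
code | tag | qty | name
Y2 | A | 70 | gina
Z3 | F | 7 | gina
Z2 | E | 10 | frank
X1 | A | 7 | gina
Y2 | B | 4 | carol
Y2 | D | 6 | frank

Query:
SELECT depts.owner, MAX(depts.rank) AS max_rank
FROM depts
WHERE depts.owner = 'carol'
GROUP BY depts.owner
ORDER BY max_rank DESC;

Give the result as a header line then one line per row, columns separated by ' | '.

== RESULT ==
depts.owner | max_rank
carol | 9

Derivation:
After WHERE (2 rows):
depts.owner | depts.rank
carol | 2
carol | 9
After GROUP BY (1 rows):
depts.owner | max_rank
carol | 9
After ORDER BY (1 rows):
depts.owner | max_rank
carol | 9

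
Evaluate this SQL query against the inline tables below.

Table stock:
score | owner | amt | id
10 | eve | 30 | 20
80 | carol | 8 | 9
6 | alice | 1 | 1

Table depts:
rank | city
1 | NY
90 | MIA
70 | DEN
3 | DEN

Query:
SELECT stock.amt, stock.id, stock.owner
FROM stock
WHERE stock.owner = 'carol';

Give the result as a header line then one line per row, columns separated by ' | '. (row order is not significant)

After WHERE (1 rows):
stock.score | stock.owner | stock.amt | stock.id
80 | carol | 8 | 9
After SELECT (1 rows):
stock.amt | stock.id | stock.owner
8 | 9 | carol

== RESULT ==
stock.amt | stock.id | stock.owner
8 | 9 | carol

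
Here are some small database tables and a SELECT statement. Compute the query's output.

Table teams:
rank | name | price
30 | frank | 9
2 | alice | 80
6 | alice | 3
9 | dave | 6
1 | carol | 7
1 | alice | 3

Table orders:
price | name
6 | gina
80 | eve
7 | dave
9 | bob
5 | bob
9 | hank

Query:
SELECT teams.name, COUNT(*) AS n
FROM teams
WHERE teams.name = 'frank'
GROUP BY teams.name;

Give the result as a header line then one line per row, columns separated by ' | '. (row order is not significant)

After WHERE (1 rows):
teams.rank | teams.name | teams.price
30 | frank | 9
After GROUP BY (1 rows):
teams.name | n
frank | 1

== RESULT ==
teams.name | n
frank | 1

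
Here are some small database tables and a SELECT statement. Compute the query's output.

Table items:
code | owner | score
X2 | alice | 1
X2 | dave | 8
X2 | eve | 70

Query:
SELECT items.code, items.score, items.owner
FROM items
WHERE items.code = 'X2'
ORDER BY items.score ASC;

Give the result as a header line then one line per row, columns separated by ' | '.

== RESULT ==
items.code | items.score | items.owner
X2 | 1 | alice
X2 | 8 | dave
X2 | 70 | eve

Derivation:
After WHERE (3 rows):
items.code | items.owner | items.score
X2 | alice | 1
X2 | dave | 8
X2 | eve | 70
After SELECT (3 rows):
items.code | items.score | items.owner
X2 | 1 | alice
X2 | 8 | dave
X2 | 70 | eve
After ORDER BY (3 rows):
items.code | items.score | items.owner
X2 | 1 | alice
X2 | 8 | dave
X2 | 70 | eve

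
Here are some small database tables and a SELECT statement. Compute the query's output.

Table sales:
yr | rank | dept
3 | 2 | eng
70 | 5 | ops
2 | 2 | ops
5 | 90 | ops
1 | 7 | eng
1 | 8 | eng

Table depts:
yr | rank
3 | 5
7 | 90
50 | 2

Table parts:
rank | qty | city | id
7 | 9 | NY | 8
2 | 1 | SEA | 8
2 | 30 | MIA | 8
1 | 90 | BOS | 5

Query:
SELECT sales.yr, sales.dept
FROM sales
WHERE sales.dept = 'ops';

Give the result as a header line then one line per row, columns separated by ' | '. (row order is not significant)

After WHERE (3 rows):
sales.yr | sales.rank | sales.dept
70 | 5 | ops
2 | 2 | ops
5 | 90 | ops
After SELECT (3 rows):
sales.yr | sales.dept
70 | ops
2 | ops
5 | ops

== RESULT ==
sales.yr | sales.dept
70 | ops
2 | ops
5 | ops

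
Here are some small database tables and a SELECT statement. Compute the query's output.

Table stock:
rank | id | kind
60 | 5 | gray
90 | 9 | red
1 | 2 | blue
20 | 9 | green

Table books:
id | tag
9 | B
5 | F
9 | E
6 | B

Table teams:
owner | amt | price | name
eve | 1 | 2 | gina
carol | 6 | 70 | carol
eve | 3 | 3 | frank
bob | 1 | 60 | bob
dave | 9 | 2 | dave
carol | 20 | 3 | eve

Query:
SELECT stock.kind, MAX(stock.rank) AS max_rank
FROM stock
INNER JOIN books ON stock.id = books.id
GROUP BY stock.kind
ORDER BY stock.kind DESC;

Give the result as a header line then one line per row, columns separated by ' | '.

After JOIN books (5 rows):
stock.rank | stock.id | stock.kind | books.id | books.tag
60 | 5 | gray | 5 | F
90 | 9 | red | 9 | B
90 | 9 | red | 9 | E
20 | 9 | green | 9 | B
20 | 9 | green | 9 | E
After GROUP BY (3 rows):
stock.kind | max_rank
gray | 60
red | 90
green | 20
After ORDER BY (3 rows):
stock.kind | max_rank
red | 90
green | 20
gray | 60

== RESULT ==
stock.kind | max_rank
red | 90
green | 20
gray | 60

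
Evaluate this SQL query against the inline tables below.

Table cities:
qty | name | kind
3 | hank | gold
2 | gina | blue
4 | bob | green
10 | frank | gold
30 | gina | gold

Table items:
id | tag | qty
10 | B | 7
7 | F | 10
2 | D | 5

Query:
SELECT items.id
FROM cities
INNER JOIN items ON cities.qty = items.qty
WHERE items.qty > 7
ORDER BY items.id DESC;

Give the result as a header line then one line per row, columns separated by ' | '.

== RESULT ==
items.id
7

Derivation:
After JOIN items (1 rows):
cities.qty | cities.name | cities.kind | items.id | items.tag | items.qty
10 | frank | gold | 7 | F | 10
After WHERE (1 rows):
cities.qty | cities.name | cities.kind | items.id | items.tag | items.qty
10 | frank | gold | 7 | F | 10
After SELECT (1 rows):
items.id
7
After ORDER BY (1 rows):
items.id
7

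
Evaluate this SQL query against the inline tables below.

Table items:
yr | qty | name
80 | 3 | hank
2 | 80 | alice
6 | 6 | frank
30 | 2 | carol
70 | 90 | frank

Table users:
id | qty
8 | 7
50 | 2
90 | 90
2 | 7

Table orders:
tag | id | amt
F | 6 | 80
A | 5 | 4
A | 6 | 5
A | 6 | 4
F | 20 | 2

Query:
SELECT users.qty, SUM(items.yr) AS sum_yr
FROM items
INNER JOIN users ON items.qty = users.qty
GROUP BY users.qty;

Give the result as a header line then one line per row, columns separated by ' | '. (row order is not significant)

After JOIN users (2 rows):
items.yr | items.qty | items.name | users.id | users.qty
30 | 2 | carol | 50 | 2
70 | 90 | frank | 90 | 90
After GROUP BY (2 rows):
users.qty | sum_yr
2 | 30
90 | 70

== RESULT ==
users.qty | sum_yr
2 | 30
90 | 70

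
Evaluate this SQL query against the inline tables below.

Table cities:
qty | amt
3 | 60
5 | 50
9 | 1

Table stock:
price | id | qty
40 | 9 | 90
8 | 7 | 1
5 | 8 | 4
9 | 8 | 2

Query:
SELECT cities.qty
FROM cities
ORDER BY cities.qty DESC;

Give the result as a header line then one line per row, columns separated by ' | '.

After SELECT (3 rows):
cities.qty
3
5
9
After ORDER BY (3 rows):
cities.qty
9
5
3

== RESULT ==
cities.qty
9
5
3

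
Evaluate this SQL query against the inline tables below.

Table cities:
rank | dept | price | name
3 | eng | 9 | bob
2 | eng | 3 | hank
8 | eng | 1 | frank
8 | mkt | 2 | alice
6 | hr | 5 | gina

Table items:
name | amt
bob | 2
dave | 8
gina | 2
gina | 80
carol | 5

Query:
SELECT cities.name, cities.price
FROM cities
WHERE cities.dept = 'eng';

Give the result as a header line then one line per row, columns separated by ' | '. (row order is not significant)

== RESULT ==
cities.name | cities.price
bob | 9
hank | 3
frank | 1

Derivation:
After WHERE (3 rows):
cities.rank | cities.dept | cities.price | cities.name
3 | eng | 9 | bob
2 | eng | 3 | hank
8 | eng | 1 | frank
After SELECT (3 rows):
cities.name | cities.price
bob | 9
hank | 3
frank | 1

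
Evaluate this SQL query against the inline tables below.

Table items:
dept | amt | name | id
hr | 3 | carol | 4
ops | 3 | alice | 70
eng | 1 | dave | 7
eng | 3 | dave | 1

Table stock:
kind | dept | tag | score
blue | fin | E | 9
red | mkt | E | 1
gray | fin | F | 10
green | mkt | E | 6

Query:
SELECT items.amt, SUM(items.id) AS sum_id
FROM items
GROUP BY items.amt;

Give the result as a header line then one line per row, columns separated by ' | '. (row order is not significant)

After GROUP BY (2 rows):
items.amt | sum_id
3 | 75
1 | 7

== RESULT ==
items.amt | sum_id
3 | 75
1 | 7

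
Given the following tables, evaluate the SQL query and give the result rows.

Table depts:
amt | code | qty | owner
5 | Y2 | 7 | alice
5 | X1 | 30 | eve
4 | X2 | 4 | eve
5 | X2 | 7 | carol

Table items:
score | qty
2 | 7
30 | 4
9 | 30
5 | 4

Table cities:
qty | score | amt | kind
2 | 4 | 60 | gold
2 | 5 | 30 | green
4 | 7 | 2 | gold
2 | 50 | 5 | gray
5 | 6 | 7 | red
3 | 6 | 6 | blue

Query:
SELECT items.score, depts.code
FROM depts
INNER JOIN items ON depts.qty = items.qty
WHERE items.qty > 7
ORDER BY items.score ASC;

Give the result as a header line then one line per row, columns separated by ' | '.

== RESULT ==
items.score | depts.code
9 | X1

Derivation:
After JOIN items (5 rows):
depts.amt | depts.code | depts.qty | depts.owner | items.score | items.qty
5 | Y2 | 7 | alice | 2 | 7
5 | X1 | 30 | eve | 9 | 30
4 | X2 | 4 | eve | 30 | 4
4 | X2 | 4 | eve | 5 | 4
5 | X2 | 7 | carol | 2 | 7
After WHERE (1 rows):
depts.amt | depts.code | depts.qty | depts.owner | items.score | items.qty
5 | X1 | 30 | eve | 9 | 30
After SELECT (1 rows):
items.score | depts.code
9 | X1
After ORDER BY (1 rows):
items.score | depts.code
9 | X1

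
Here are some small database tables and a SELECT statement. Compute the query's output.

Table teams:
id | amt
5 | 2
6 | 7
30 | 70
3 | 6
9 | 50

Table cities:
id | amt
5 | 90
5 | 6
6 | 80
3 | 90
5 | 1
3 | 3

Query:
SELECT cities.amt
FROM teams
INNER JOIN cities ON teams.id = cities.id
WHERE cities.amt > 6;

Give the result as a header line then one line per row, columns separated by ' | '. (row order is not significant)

== RESULT ==
cities.amt
90
80
90

Derivation:
After JOIN cities (6 rows):
teams.id | teams.amt | cities.id | cities.amt
5 | 2 | 5 | 90
5 | 2 | 5 | 6
5 | 2 | 5 | 1
6 | 7 | 6 | 80
3 | 6 | 3 | 90
3 | 6 | 3 | 3
After WHERE (3 rows):
teams.id | teams.amt | cities.id | cities.amt
5 | 2 | 5 | 90
6 | 7 | 6 | 80
3 | 6 | 3 | 90
After SELECT (3 rows):
cities.amt
90
80
90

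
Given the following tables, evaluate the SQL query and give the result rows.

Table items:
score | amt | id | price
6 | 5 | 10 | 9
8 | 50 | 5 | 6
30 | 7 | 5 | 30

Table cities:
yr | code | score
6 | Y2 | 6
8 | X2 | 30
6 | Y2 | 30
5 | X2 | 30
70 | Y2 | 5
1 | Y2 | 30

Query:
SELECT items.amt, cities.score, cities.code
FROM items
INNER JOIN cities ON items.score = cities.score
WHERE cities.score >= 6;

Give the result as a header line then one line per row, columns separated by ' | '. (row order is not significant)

After JOIN cities (5 rows):
items.score | items.amt | items.id | items.price | cities.yr | cities.code | cities.score
6 | 5 | 10 | 9 | 6 | Y2 | 6
30 | 7 | 5 | 30 | 8 | X2 | 30
30 | 7 | 5 | 30 | 6 | Y2 | 30
30 | 7 | 5 | 30 | 5 | X2 | 30
30 | 7 | 5 | 30 | 1 | Y2 | 30
After WHERE (5 rows):
items.score | items.amt | items.id | items.price | cities.yr | cities.code | cities.score
6 | 5 | 10 | 9 | 6 | Y2 | 6
30 | 7 | 5 | 30 | 8 | X2 | 30
30 | 7 | 5 | 30 | 6 | Y2 | 30
30 | 7 | 5 | 30 | 5 | X2 | 30
30 | 7 | 5 | 30 | 1 | Y2 | 30
After SELECT (5 rows):
items.amt | cities.score | cities.code
5 | 6 | Y2
7 | 30 | X2
7 | 30 | Y2
7 | 30 | X2
7 | 30 | Y2

== RESULT ==
items.amt | cities.score | cities.code
5 | 6 | Y2
7 | 30 | X2
7 | 30 | Y2
7 | 30 | X2
7 | 30 | Y2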